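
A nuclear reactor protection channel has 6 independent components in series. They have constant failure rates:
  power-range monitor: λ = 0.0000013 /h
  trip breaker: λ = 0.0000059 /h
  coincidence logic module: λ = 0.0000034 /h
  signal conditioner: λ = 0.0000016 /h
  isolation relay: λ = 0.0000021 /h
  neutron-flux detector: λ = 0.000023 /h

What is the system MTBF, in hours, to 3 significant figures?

Series of exponential components: λ_sys = Σ λ_i
λ_sys = 0.0000013 + 0.0000059 + 0.0000034 + 0.0000016 + 0.0000021 + 0.000023 = 3.7300e-05 /h
MTBF = 1 / λ_sys = 26800 h

26800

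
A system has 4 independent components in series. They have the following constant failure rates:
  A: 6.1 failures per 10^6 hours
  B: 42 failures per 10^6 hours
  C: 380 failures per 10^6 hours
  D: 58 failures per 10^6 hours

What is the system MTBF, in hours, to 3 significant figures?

2060

Series of exponential components: λ_sys = Σ λ_i
λ_sys = 0.0000061 + 0.000042 + 0.00038 + 0.000058 = 4.8610e-04 /h
MTBF = 1 / λ_sys = 2060 h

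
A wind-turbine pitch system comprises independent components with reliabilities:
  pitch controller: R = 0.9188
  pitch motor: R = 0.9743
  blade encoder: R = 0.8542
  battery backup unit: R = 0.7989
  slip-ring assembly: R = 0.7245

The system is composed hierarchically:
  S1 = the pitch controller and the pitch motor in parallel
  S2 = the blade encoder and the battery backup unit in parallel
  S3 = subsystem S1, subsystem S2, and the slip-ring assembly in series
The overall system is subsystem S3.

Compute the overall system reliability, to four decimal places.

0.7018

Parallel (pitch controller and pitch motor): 1 − (1 − 0.918800)(1 − 0.974300) = 0.997913
Parallel (blade encoder and battery backup unit): 1 − (1 − 0.854200)(1 − 0.798900) = 0.970680
Series ([0.997913], [0.970680], and slip-ring assembly): 0.997913 × 0.970680 × 0.724500 = 0.7018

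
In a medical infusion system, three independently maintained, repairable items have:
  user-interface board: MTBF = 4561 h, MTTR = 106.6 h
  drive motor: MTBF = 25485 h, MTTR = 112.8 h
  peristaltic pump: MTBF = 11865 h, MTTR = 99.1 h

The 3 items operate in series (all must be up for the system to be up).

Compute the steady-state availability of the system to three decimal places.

0.965

A(user-interface board) = MTBF/(MTBF+MTTR) = 4561/(4561+106.6) = 0.977162
A(drive motor) = MTBF/(MTBF+MTTR) = 25485/(25485+112.8) = 0.995593
A(peristaltic pump) = MTBF/(MTBF+MTTR) = 11865/(11865+99.1) = 0.991717
Series availability: 0.977162 × 0.995593 × 0.991717 = 0.965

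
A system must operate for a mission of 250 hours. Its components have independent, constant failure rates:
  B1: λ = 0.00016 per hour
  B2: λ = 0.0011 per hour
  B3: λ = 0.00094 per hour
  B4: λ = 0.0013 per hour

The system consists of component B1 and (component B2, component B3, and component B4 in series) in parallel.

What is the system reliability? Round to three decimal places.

0.978

R(B1) = exp(−0.00016 × 250) = 0.96079
R(B2) = exp(−0.0011 × 250) = 0.75957
R(B3) = exp(−0.00094 × 250) = 0.79057
R(B4) = exp(−0.0013 × 250) = 0.72253
Series (B2, B3, and B4): 0.75957 × 0.79057 × 0.72253 = 0.43387
Parallel (B1 and [0.43387]): 1 − (1 − 0.96079)(1 − 0.43387) = 0.978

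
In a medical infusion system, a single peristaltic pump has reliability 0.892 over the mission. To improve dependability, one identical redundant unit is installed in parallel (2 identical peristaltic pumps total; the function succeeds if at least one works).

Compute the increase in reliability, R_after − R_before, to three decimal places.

0.096

R_before = 0.892
R_after = 1 − (1 − 0.892)^2 = 0.988
ΔR = 0.988 − 0.892 = 0.096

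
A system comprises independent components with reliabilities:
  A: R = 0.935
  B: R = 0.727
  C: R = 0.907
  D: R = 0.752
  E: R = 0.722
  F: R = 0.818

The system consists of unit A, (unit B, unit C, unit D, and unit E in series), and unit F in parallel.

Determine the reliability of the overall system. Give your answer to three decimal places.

0.992

Series (B, C, D, and E): 0.72700 × 0.90700 × 0.75200 × 0.72200 = 0.35801
Parallel (A, [0.35801], and F): 1 − (1 − 0.93500)(1 − 0.35801)(1 − 0.81800) = 0.992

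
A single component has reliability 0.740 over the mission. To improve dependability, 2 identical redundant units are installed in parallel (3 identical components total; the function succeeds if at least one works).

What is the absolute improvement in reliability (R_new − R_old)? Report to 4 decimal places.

0.2424

R_before = 0.740
R_after = 1 − (1 − 0.740)^3 = 0.9824
ΔR = 0.9824 − 0.740 = 0.2424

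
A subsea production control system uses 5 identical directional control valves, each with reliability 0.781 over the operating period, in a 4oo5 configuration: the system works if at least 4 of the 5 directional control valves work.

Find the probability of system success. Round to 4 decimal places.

0.6980

R = Σ_{i=4}^{5} C(5,i) p^i (1−p)^{5−i} with p = 0.781
C(5,4)·0.781^4·0.219^1 = 0.407397
C(5,5)·0.781^5·0.219^0 = 0.290573
Sum = 0.6980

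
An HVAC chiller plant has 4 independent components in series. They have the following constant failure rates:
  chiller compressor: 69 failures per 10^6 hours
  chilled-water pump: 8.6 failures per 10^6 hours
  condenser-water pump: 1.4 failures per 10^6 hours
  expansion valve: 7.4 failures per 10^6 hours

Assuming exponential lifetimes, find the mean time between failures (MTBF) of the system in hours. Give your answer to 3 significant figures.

11600

Series of exponential components: λ_sys = Σ λ_i
λ_sys = 0.000069 + 0.0000086 + 0.0000014 + 0.0000074 = 8.6400e-05 /h
MTBF = 1 / λ_sys = 11600 h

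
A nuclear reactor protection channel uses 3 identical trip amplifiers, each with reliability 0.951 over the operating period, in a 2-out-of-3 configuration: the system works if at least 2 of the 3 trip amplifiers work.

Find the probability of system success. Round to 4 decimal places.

0.9930

R = Σ_{i=2}^{3} C(3,i) p^i (1−p)^{3−i} with p = 0.951
C(3,2)·0.951^2·0.049^1 = 0.132947
C(3,3)·0.951^3·0.049^0 = 0.860085
Sum = 0.9930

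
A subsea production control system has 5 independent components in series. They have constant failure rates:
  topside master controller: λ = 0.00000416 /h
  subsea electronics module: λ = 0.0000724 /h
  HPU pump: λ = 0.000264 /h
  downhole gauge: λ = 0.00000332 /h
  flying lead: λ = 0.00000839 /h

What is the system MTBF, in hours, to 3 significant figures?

2840

Series of exponential components: λ_sys = Σ λ_i
λ_sys = 0.00000416 + 0.0000724 + 0.000264 + 0.00000332 + 0.00000839 = 3.5227e-04 /h
MTBF = 1 / λ_sys = 2840 h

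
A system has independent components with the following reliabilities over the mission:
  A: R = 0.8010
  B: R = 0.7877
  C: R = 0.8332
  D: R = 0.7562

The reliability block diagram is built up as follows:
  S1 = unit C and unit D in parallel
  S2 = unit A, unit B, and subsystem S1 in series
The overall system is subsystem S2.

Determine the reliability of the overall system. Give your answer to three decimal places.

Parallel (C and D): 1 − (1 − 0.83320)(1 − 0.75620) = 0.95933
Series (A, B, and [0.95933]): 0.80100 × 0.78770 × 0.95933 = 0.605

0.605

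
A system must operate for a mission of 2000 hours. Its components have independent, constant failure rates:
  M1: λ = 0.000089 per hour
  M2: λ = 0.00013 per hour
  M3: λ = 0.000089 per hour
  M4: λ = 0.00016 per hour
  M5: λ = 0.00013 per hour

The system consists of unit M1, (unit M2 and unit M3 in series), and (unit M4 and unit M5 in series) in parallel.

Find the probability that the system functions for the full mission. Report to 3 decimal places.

R(M1) = exp(−0.000089 × 2000) = 0.83694
R(M2) = exp(−0.00013 × 2000) = 0.77105
R(M3) = exp(−0.000089 × 2000) = 0.83694
R(M4) = exp(−0.00016 × 2000) = 0.72615
R(M5) = exp(−0.00013 × 2000) = 0.77105
Series (M2 and M3): 0.77105 × 0.83694 = 0.64532
Series (M4 and M5): 0.72615 × 0.77105 = 0.55990
Parallel (M1, [0.64532], and [0.55990]): 1 − (1 − 0.83694)(1 − 0.64532)(1 − 0.55990) = 0.975

0.975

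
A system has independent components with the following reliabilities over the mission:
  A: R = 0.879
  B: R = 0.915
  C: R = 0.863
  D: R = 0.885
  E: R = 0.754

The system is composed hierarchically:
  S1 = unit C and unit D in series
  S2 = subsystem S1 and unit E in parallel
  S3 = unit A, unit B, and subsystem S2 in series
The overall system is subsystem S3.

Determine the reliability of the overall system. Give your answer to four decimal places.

0.7575

Series (C and D): 0.863000 × 0.885000 = 0.763755
Parallel ([0.763755] and E): 1 − (1 − 0.763755)(1 − 0.754000) = 0.941884
Series (A, B, and [0.941884]): 0.879000 × 0.915000 × 0.941884 = 0.7575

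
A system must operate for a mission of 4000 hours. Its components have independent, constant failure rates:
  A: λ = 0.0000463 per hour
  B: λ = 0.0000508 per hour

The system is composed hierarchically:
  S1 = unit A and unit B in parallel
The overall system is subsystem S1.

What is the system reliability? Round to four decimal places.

R(A) = exp(−0.0000463 × 4000) = 0.830938
R(B) = exp(−0.0000508 × 4000) = 0.816115
Parallel (A and B): 1 − (1 − 0.830938)(1 − 0.816115) = 0.9689

0.9689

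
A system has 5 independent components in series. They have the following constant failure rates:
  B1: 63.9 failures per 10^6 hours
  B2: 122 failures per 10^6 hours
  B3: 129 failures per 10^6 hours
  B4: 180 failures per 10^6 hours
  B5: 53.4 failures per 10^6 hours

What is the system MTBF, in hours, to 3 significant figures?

Series of exponential components: λ_sys = Σ λ_i
λ_sys = 0.0000639 + 0.000122 + 0.000129 + 0.000180 + 0.0000534 = 5.4830e-04 /h
MTBF = 1 / λ_sys = 1820 h

1820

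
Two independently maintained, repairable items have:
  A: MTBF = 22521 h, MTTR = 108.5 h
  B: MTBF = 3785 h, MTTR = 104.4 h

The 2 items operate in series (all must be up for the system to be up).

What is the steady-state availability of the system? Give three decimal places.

A(A) = MTBF/(MTBF+MTTR) = 22521/(22521+108.5) = 0.995205
A(B) = MTBF/(MTBF+MTTR) = 3785/(3785+104.4) = 0.973158
Series availability: 0.995205 × 0.973158 = 0.968

0.968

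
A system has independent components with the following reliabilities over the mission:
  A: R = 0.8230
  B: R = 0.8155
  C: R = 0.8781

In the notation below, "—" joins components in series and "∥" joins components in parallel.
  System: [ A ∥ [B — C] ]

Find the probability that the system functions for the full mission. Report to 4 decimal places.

Series (B and C): 0.815500 × 0.878100 = 0.716091
Parallel (A and [0.716091]): 1 − (1 − 0.823000)(1 − 0.716091) = 0.9497

0.9497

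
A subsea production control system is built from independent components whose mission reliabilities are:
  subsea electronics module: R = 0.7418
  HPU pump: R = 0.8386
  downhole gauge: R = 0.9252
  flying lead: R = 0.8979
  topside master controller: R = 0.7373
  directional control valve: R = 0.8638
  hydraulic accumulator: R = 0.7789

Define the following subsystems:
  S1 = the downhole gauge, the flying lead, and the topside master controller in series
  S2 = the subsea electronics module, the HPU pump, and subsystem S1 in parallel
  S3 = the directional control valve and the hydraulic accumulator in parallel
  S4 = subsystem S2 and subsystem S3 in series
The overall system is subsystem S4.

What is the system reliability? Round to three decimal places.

0.954

Series (downhole gauge, flying lead, and topside master controller): 0.92520 × 0.89790 × 0.73730 = 0.61250
Parallel (subsea electronics module, HPU pump, and [0.61250]): 1 − (1 − 0.74180)(1 − 0.83860)(1 − 0.61250) = 0.98385
Parallel (directional control valve and hydraulic accumulator): 1 − (1 − 0.86380)(1 − 0.77890) = 0.96989
Series ([0.98385] and [0.96989]): 0.98385 × 0.96989 = 0.954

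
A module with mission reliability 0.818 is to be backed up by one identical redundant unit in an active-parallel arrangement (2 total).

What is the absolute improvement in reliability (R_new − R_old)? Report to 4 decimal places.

0.1489

R_before = 0.818
R_after = 1 − (1 − 0.818)^2 = 0.9669
ΔR = 0.9669 − 0.818 = 0.1489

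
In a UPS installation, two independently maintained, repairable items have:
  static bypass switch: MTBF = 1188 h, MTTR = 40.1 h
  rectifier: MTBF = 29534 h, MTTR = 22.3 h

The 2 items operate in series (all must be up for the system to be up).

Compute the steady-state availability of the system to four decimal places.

0.9666

A(static bypass switch) = MTBF/(MTBF+MTTR) = 1188/(1188+40.1) = 0.967348
A(rectifier) = MTBF/(MTBF+MTTR) = 29534/(29534+22.3) = 0.999246
Series availability: 0.967348 × 0.999246 = 0.9666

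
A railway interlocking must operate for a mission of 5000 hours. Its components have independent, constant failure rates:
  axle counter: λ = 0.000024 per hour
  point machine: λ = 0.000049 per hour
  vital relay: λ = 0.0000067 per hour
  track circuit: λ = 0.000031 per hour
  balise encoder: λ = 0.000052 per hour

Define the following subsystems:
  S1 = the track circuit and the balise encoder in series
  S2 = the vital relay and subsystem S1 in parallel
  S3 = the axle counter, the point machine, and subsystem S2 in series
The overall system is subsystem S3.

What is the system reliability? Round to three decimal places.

0.686

R(axle counter) = exp(−0.000024 × 5000) = 0.88692
R(point machine) = exp(−0.000049 × 5000) = 0.78270
R(vital relay) = exp(−0.0000067 × 5000) = 0.96705
R(track circuit) = exp(−0.000031 × 5000) = 0.85642
R(balise encoder) = exp(−0.000052 × 5000) = 0.77105
Series (track circuit and balise encoder): 0.85642 × 0.77105 = 0.66034
Parallel (vital relay and [0.66034]): 1 − (1 − 0.96705)(1 − 0.66034) = 0.98881
Series (axle counter, point machine, and [0.98881]): 0.88692 × 0.78270 × 0.98881 = 0.686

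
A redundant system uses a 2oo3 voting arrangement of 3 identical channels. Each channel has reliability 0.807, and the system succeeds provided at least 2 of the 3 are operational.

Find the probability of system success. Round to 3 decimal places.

R = Σ_{i=2}^{3} C(3,i) p^i (1−p)^{3−i} with p = 0.807
C(3,2)·0.807^2·0.193^1 = 0.37707
C(3,3)·0.807^3·0.193^0 = 0.52556
Sum = 0.903

0.903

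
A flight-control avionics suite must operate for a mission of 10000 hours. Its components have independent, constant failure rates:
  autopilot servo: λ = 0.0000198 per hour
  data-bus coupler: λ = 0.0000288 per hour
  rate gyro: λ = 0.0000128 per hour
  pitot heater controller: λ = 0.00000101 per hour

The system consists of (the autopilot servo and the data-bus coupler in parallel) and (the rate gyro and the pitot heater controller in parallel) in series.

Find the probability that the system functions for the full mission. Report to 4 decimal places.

R(autopilot servo) = exp(−0.0000198 × 10000) = 0.820370
R(data-bus coupler) = exp(−0.0000288 × 10000) = 0.749762
R(rate gyro) = exp(−0.0000128 × 10000) = 0.879853
R(pitot heater controller) = exp(−0.00000101 × 10000) = 0.989951
Parallel (autopilot servo and data-bus coupler): 1 − (1 − 0.820370)(1 − 0.749762) = 0.955050
Parallel (rate gyro and pitot heater controller): 1 − (1 − 0.879853)(1 − 0.989951) = 0.998793
Series ([0.955050] and [0.998793]): 0.955050 × 0.998793 = 0.9539

0.9539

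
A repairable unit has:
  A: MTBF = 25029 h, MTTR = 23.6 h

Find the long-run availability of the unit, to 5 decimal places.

A(A) = MTBF/(MTBF+MTTR) = 25029/(25029+23.6) = 0.99906

0.99906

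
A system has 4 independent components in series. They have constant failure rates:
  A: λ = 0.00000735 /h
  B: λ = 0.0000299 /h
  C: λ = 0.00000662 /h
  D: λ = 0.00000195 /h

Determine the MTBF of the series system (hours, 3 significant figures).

Series of exponential components: λ_sys = Σ λ_i
λ_sys = 0.00000735 + 0.0000299 + 0.00000662 + 0.00000195 = 4.5820e-05 /h
MTBF = 1 / λ_sys = 21800 h

21800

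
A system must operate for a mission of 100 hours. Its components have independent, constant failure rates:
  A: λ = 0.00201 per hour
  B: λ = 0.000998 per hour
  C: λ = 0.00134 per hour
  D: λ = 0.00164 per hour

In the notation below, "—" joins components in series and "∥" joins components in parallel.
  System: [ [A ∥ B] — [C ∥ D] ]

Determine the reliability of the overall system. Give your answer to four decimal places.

0.9641

R(A) = exp(−0.00201 × 100) = 0.817912
R(B) = exp(−0.000998 × 100) = 0.905018
R(C) = exp(−0.00134 × 100) = 0.874590
R(D) = exp(−0.00164 × 100) = 0.848742
Parallel (A and B): 1 − (1 − 0.817912)(1 − 0.905018) = 0.982705
Parallel (C and D): 1 − (1 − 0.874590)(1 − 0.848742) = 0.981031
Series ([0.982705] and [0.981031]): 0.982705 × 0.981031 = 0.9641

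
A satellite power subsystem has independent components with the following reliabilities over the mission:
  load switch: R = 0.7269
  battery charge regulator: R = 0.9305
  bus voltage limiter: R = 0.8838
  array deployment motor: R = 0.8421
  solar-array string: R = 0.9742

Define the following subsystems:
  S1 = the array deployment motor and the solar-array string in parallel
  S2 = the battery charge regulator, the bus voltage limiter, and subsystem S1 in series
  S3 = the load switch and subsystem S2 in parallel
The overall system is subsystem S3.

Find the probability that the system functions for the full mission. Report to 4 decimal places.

0.9506

Parallel (array deployment motor and solar-array string): 1 − (1 − 0.842100)(1 − 0.974200) = 0.995926
Series (battery charge regulator, bus voltage limiter, and [0.995926]): 0.930500 × 0.883800 × 0.995926 = 0.819026
Parallel (load switch and [0.819026]): 1 − (1 − 0.726900)(1 − 0.819026) = 0.9506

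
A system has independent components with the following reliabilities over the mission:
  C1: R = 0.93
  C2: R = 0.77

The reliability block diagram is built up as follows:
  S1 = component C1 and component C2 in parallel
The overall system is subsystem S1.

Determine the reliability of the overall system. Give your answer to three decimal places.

0.984

Parallel (C1 and C2): 1 − (1 − 0.93000)(1 − 0.77000) = 0.984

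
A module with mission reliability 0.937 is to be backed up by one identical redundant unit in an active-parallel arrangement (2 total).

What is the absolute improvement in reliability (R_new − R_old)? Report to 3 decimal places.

R_before = 0.937
R_after = 1 − (1 − 0.937)^2 = 0.996
ΔR = 0.996 − 0.937 = 0.059

0.059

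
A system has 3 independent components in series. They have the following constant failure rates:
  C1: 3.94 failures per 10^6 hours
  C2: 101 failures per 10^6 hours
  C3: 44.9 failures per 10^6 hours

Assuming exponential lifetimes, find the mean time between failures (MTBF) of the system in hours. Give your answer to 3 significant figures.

Series of exponential components: λ_sys = Σ λ_i
λ_sys = 0.00000394 + 0.000101 + 0.0000449 = 1.4984e-04 /h
MTBF = 1 / λ_sys = 6670 h

6670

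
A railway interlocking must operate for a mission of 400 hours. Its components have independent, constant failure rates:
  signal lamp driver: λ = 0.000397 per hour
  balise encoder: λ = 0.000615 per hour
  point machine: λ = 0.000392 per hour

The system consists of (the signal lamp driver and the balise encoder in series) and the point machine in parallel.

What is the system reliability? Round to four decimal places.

0.9517

R(signal lamp driver) = exp(−0.000397 × 400) = 0.853167
R(balise encoder) = exp(−0.000615 × 400) = 0.781922
R(point machine) = exp(−0.000392 × 400) = 0.854875
Series (signal lamp driver and balise encoder): 0.853167 × 0.781922 = 0.667110
Parallel ([0.667110] and point machine): 1 − (1 − 0.667110)(1 − 0.854875) = 0.9517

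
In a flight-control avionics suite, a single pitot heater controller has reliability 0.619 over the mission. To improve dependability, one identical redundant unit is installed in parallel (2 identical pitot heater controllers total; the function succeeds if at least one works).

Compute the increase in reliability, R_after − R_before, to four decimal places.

R_before = 0.619
R_after = 1 − (1 − 0.619)^2 = 0.8548
ΔR = 0.8548 − 0.619 = 0.2358

0.2358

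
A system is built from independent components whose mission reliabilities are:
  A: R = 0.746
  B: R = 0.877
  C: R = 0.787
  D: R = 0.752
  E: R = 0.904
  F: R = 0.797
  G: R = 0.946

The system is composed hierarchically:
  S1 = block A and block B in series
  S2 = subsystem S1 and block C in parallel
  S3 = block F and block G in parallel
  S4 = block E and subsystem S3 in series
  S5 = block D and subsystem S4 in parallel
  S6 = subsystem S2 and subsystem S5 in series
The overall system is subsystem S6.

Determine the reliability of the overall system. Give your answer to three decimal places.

0.902

Series (A and B): 0.74600 × 0.87700 = 0.65424
Parallel ([0.65424] and C): 1 − (1 − 0.65424)(1 − 0.78700) = 0.92635
Parallel (F and G): 1 − (1 − 0.79700)(1 − 0.94600) = 0.98904
Series (E and [0.98904]): 0.90400 × 0.98904 = 0.89409
Parallel (D and [0.89409]): 1 − (1 − 0.75200)(1 − 0.89409) = 0.97373
Series ([0.92635] and [0.97373]): 0.92635 × 0.97373 = 0.902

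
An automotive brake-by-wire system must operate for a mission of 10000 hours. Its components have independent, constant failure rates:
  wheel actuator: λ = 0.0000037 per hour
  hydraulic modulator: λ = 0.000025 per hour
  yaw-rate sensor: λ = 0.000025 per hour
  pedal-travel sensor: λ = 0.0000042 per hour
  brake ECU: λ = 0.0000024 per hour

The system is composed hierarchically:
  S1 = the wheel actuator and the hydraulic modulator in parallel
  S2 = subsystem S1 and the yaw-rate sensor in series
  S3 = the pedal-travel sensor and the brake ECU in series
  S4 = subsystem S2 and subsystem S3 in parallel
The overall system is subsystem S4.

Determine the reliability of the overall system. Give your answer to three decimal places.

R(wheel actuator) = exp(−0.0000037 × 10000) = 0.96368
R(hydraulic modulator) = exp(−0.000025 × 10000) = 0.77880
R(yaw-rate sensor) = exp(−0.000025 × 10000) = 0.77880
R(pedal-travel sensor) = exp(−0.0000042 × 10000) = 0.95887
R(brake ECU) = exp(−0.0000024 × 10000) = 0.97629
Parallel (wheel actuator and hydraulic modulator): 1 − (1 − 0.96368)(1 − 0.77880) = 0.99197
Series ([0.99197] and yaw-rate sensor): 0.99197 × 0.77880 = 0.77255
Series (pedal-travel sensor and brake ECU): 0.95887 × 0.97629 = 0.93614
Parallel ([0.77255] and [0.93614]): 1 − (1 − 0.77255)(1 − 0.93614) = 0.985

0.985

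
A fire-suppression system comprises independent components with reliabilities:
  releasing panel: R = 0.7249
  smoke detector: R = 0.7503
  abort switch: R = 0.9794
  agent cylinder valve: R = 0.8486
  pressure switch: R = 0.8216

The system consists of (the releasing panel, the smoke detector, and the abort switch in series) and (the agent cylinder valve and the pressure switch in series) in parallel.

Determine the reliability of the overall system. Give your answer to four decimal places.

0.8585

Series (releasing panel, smoke detector, and abort switch): 0.724900 × 0.750300 × 0.979400 = 0.532688
Series (agent cylinder valve and pressure switch): 0.848600 × 0.821600 = 0.697210
Parallel ([0.532688] and [0.697210]): 1 − (1 − 0.532688)(1 − 0.697210) = 0.8585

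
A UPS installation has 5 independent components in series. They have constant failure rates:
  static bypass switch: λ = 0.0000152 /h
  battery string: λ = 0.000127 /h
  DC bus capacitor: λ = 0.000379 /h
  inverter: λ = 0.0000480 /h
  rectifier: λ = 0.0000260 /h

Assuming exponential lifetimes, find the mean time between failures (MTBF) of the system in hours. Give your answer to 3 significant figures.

1680

Series of exponential components: λ_sys = Σ λ_i
λ_sys = 0.0000152 + 0.000127 + 0.000379 + 0.0000480 + 0.0000260 = 5.9520e-04 /h
MTBF = 1 / λ_sys = 1680 h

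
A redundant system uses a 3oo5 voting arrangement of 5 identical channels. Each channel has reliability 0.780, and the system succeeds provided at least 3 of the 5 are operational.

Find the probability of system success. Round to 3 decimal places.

0.926

R = Σ_{i=3}^{5} C(5,i) p^i (1−p)^{5−i} with p = 0.780
C(5,3)·0.780^3·0.220^2 = 0.22968
C(5,4)·0.780^4·0.220^1 = 0.40717
C(5,5)·0.780^5·0.220^0 = 0.28872
Sum = 0.926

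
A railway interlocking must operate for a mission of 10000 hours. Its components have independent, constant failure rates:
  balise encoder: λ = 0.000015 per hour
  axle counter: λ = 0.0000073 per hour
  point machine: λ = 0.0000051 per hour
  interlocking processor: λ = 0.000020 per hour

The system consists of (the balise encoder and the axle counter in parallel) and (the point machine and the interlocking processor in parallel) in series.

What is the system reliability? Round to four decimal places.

0.9813

R(balise encoder) = exp(−0.000015 × 10000) = 0.860708
R(axle counter) = exp(−0.0000073 × 10000) = 0.929601
R(point machine) = exp(−0.0000051 × 10000) = 0.950279
R(interlocking processor) = exp(−0.000020 × 10000) = 0.818731
Parallel (balise encoder and axle counter): 1 − (1 − 0.860708)(1 − 0.929601) = 0.990194
Parallel (point machine and interlocking processor): 1 − (1 − 0.950279)(1 − 0.818731) = 0.990987
Series ([0.990194] and [0.990987]): 0.990194 × 0.990987 = 0.9813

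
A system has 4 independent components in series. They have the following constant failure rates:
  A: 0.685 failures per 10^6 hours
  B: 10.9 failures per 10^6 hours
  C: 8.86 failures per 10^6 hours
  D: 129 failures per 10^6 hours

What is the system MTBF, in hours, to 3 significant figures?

6690

Series of exponential components: λ_sys = Σ λ_i
λ_sys = 0.000000685 + 0.0000109 + 0.00000886 + 0.000129 = 1.4945e-04 /h
MTBF = 1 / λ_sys = 6690 h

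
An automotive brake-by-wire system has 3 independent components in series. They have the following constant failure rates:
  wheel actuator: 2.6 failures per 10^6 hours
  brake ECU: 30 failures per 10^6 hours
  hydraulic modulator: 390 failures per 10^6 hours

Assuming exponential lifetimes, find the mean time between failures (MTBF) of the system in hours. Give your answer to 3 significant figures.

2370

Series of exponential components: λ_sys = Σ λ_i
λ_sys = 0.0000026 + 0.000030 + 0.00039 = 4.2260e-04 /h
MTBF = 1 / λ_sys = 2370 h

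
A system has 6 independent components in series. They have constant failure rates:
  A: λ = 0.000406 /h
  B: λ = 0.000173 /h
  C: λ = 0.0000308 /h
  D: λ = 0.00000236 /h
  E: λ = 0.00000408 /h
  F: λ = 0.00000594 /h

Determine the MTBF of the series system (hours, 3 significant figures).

Series of exponential components: λ_sys = Σ λ_i
λ_sys = 0.000406 + 0.000173 + 0.0000308 + 0.00000236 + 0.00000408 + 0.00000594 = 6.2218e-04 /h
MTBF = 1 / λ_sys = 1610 h

1610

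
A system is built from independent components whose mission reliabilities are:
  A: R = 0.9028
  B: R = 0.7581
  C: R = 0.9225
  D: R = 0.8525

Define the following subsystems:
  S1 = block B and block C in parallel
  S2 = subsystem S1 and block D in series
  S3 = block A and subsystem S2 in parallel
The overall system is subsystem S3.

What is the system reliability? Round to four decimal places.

0.9841

Parallel (B and C): 1 − (1 − 0.758100)(1 − 0.922500) = 0.981253
Series ([0.981253] and D): 0.981253 × 0.852500 = 0.836518
Parallel (A and [0.836518]): 1 − (1 − 0.902800)(1 − 0.836518) = 0.9841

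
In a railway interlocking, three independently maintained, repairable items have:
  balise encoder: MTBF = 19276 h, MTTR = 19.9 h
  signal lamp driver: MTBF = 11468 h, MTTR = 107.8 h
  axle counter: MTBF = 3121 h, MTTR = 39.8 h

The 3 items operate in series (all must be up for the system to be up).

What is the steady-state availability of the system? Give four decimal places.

0.9772

A(balise encoder) = MTBF/(MTBF+MTTR) = 19276/(19276+19.9) = 0.998969
A(signal lamp driver) = MTBF/(MTBF+MTTR) = 11468/(11468+107.8) = 0.990687
A(axle counter) = MTBF/(MTBF+MTTR) = 3121/(3121+39.8) = 0.987408
Series availability: 0.998969 × 0.990687 × 0.987408 = 0.9772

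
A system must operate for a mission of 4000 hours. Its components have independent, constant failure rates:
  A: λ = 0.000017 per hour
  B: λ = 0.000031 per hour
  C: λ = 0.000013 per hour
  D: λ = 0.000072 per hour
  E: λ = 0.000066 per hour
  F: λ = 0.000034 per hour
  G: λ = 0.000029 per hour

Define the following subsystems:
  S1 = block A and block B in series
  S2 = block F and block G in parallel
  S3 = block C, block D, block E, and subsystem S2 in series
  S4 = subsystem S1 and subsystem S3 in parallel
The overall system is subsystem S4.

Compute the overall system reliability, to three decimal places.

0.919

R(A) = exp(−0.000017 × 4000) = 0.93426
R(B) = exp(−0.000031 × 4000) = 0.88338
R(C) = exp(−0.000013 × 4000) = 0.94933
R(D) = exp(−0.000072 × 4000) = 0.74976
R(E) = exp(−0.000066 × 4000) = 0.76797
R(F) = exp(−0.000034 × 4000) = 0.87284
R(G) = exp(−0.000029 × 4000) = 0.89048
Series (A and B): 0.93426 × 0.88338 = 0.82531
Parallel (F and G): 1 − (1 − 0.87284)(1 − 0.89048) = 0.98607
Series (C, D, E, and [0.98607]): 0.94933 × 0.74976 × 0.76797 × 0.98607 = 0.53900
Parallel ([0.82531] and [0.53900]): 1 − (1 − 0.82531)(1 − 0.53900) = 0.919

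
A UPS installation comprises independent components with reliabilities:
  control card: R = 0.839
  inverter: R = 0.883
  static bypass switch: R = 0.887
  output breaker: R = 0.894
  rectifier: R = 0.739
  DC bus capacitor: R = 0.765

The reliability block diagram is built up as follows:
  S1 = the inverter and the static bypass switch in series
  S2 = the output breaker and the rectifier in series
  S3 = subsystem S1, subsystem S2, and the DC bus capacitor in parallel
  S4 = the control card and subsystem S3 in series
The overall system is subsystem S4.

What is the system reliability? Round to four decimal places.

0.8245

Series (inverter and static bypass switch): 0.883000 × 0.887000 = 0.783221
Series (output breaker and rectifier): 0.894000 × 0.739000 = 0.660666
Parallel ([0.783221], [0.660666], and DC bus capacitor): 1 − (1 − 0.783221)(1 − 0.660666)(1 − 0.765000) = 0.982713
Series (control card and [0.982713]): 0.839000 × 0.982713 = 0.8245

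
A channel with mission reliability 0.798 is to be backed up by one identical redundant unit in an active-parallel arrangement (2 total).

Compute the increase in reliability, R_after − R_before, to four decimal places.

0.1612

R_before = 0.798
R_after = 1 − (1 − 0.798)^2 = 0.9592
ΔR = 0.9592 − 0.798 = 0.1612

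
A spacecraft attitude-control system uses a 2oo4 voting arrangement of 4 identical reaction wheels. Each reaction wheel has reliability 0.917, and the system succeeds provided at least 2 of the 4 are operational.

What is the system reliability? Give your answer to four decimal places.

0.9979

R = Σ_{i=2}^{4} C(4,i) p^i (1−p)^{4−i} with p = 0.917
C(4,2)·0.917^2·0.083^2 = 0.034757
C(4,3)·0.917^3·0.083^1 = 0.256004
C(4,4)·0.917^4·0.083^0 = 0.707094
Sum = 0.9979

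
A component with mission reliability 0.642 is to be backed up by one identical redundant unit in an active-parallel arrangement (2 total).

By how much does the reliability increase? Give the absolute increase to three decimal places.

R_before = 0.642
R_after = 1 − (1 − 0.642)^2 = 0.872
ΔR = 0.872 − 0.642 = 0.230

0.230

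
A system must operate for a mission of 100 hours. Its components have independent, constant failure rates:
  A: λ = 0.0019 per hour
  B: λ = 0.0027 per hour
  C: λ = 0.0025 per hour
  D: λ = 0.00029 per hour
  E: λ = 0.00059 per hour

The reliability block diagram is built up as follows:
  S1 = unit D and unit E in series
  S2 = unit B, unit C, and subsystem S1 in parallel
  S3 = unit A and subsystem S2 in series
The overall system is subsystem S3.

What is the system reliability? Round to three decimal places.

0.823

R(A) = exp(−0.0019 × 100) = 0.82696
R(B) = exp(−0.0027 × 100) = 0.76338
R(C) = exp(−0.0025 × 100) = 0.77880
R(D) = exp(−0.00029 × 100) = 0.97142
R(E) = exp(−0.00059 × 100) = 0.94271
Series (D and E): 0.97142 × 0.94271 = 0.91577
Parallel (B, C, and [0.91577]): 1 − (1 − 0.76338)(1 − 0.77880)(1 − 0.91577) = 0.99559
Series (A and [0.99559]): 0.82696 × 0.99559 = 0.823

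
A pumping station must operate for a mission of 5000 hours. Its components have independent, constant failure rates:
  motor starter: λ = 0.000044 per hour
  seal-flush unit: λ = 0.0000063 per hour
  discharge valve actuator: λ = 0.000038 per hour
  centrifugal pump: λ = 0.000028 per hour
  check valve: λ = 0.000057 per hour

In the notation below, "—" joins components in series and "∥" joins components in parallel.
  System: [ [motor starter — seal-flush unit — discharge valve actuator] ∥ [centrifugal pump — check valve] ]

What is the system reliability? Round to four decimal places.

R(motor starter) = exp(−0.000044 × 5000) = 0.802519
R(seal-flush unit) = exp(−0.0000063 × 5000) = 0.968991
R(discharge valve actuator) = exp(−0.000038 × 5000) = 0.826959
R(centrifugal pump) = exp(−0.000028 × 5000) = 0.869358
R(check valve) = exp(−0.000057 × 5000) = 0.752014
Series (motor starter, seal-flush unit, and discharge valve actuator): 0.802519 × 0.968991 × 0.826959 = 0.643071
Series (centrifugal pump and check valve): 0.869358 × 0.752014 = 0.653769
Parallel ([0.643071] and [0.653769]): 1 − (1 − 0.643071)(1 − 0.653769) = 0.8764

0.8764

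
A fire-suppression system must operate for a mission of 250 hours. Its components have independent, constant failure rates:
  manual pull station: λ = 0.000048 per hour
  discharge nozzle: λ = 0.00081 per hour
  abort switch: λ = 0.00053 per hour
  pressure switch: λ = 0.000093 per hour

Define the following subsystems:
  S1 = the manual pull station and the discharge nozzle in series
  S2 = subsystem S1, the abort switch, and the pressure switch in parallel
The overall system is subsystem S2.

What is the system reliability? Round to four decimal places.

R(manual pull station) = exp(−0.000048 × 250) = 0.988072
R(discharge nozzle) = exp(−0.00081 × 250) = 0.816686
R(abort switch) = exp(−0.00053 × 250) = 0.875903
R(pressure switch) = exp(−0.000093 × 250) = 0.977018
Series (manual pull station and discharge nozzle): 0.988072 × 0.816686 = 0.806945
Parallel ([0.806945], abort switch, and pressure switch): 1 − (1 − 0.806945)(1 − 0.875903)(1 − 0.977018) = 0.9994

0.9994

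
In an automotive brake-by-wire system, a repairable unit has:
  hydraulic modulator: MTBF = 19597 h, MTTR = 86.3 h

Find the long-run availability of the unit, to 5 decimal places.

A(hydraulic modulator) = MTBF/(MTBF+MTTR) = 19597/(19597+86.3) = 0.99562

0.99562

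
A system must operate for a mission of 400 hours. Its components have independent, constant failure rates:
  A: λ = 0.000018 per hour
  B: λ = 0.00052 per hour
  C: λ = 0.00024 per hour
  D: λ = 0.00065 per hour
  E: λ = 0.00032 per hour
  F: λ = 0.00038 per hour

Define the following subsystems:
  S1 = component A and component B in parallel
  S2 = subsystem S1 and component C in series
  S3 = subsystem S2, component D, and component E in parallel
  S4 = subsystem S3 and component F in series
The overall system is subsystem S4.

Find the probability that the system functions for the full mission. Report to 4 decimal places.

R(A) = exp(−0.000018 × 400) = 0.992826
R(B) = exp(−0.00052 × 400) = 0.812207
R(C) = exp(−0.00024 × 400) = 0.908464
R(D) = exp(−0.00065 × 400) = 0.771052
R(E) = exp(−0.00032 × 400) = 0.879853
R(F) = exp(−0.00038 × 400) = 0.858988
Parallel (A and B): 1 − (1 − 0.992826)(1 − 0.812207) = 0.998653
Series ([0.998653] and C): 0.998653 × 0.908464 = 0.907240
Parallel ([0.907240], D, and E): 1 − (1 − 0.907240)(1 − 0.771052)(1 − 0.879853) = 0.997448
Series ([0.997448] and F): 0.997448 × 0.858988 = 0.8568

0.8568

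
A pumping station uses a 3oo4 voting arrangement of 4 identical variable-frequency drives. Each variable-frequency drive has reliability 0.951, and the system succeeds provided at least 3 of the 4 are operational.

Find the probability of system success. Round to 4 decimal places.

R = Σ_{i=3}^{4} C(4,i) p^i (1−p)^{4−i} with p = 0.951
C(4,3)·0.951^3·0.049^1 = 0.168577
C(4,4)·0.951^4·0.049^0 = 0.817941
Sum = 0.9865

0.9865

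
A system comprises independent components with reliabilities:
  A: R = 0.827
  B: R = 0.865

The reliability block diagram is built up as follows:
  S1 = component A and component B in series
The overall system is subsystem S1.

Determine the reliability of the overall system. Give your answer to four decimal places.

Series (A and B): 0.827000 × 0.865000 = 0.7154

0.7154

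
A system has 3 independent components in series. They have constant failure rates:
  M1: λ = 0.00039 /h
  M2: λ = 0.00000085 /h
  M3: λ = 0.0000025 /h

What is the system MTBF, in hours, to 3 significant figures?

Series of exponential components: λ_sys = Σ λ_i
λ_sys = 0.00039 + 0.00000085 + 0.0000025 = 3.9335e-04 /h
MTBF = 1 / λ_sys = 2540 h

2540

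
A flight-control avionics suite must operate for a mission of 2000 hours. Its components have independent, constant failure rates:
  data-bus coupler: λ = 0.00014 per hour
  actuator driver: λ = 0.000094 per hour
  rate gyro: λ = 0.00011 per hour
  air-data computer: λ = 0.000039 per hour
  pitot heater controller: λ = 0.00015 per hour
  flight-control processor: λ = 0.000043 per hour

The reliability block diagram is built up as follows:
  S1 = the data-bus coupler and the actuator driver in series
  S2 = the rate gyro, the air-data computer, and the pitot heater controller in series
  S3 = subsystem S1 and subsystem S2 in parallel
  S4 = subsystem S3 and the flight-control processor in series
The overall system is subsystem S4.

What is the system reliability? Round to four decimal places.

R(data-bus coupler) = exp(−0.00014 × 2000) = 0.755784
R(actuator driver) = exp(−0.000094 × 2000) = 0.828615
R(rate gyro) = exp(−0.00011 × 2000) = 0.802519
R(air-data computer) = exp(−0.000039 × 2000) = 0.924964
R(pitot heater controller) = exp(−0.00015 × 2000) = 0.740818
R(flight-control processor) = exp(−0.000043 × 2000) = 0.917594
Series (data-bus coupler and actuator driver): 0.755784 × 0.828615 = 0.626254
Series (rate gyro, air-data computer, and pitot heater controller): 0.802519 × 0.924964 × 0.740818 = 0.549910
Parallel ([0.626254] and [0.549910]): 1 − (1 − 0.626254)(1 − 0.549910) = 0.831781
Series ([0.831781] and flight-control processor): 0.831781 × 0.917594 = 0.7632

0.7632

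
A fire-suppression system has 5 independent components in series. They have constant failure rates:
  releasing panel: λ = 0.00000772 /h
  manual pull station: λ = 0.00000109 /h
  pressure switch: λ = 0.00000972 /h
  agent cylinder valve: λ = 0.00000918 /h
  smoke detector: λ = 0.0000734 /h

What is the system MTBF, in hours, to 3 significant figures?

9890

Series of exponential components: λ_sys = Σ λ_i
λ_sys = 0.00000772 + 0.00000109 + 0.00000972 + 0.00000918 + 0.0000734 = 1.0111e-04 /h
MTBF = 1 / λ_sys = 9890 h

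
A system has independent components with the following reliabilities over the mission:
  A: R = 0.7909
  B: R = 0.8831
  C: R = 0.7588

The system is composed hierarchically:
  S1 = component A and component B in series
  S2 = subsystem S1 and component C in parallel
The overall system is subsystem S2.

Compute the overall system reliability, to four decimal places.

0.9273

Series (A and B): 0.790900 × 0.883100 = 0.698444
Parallel ([0.698444] and C): 1 − (1 − 0.698444)(1 − 0.758800) = 0.9273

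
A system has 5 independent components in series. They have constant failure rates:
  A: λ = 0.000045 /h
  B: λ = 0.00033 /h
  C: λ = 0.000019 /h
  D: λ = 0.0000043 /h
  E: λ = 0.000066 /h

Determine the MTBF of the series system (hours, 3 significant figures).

Series of exponential components: λ_sys = Σ λ_i
λ_sys = 0.000045 + 0.00033 + 0.000019 + 0.0000043 + 0.000066 = 4.6430e-04 /h
MTBF = 1 / λ_sys = 2150 h

2150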